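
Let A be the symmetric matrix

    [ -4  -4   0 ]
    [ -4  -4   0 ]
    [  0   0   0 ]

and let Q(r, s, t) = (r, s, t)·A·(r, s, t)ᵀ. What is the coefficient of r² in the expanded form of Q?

The coefficient of r² is the diagonal entry A[1,1] = -4.

-4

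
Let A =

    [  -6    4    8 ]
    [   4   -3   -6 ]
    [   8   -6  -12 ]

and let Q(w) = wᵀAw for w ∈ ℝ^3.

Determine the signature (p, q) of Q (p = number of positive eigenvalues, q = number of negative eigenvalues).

Applying the same elementary operations to the rows and columns of A produces a congruent diagonal matrix with entries -6, -1/3, 0.
So there are 2 negative, 1 zero pivots.

(0, 2)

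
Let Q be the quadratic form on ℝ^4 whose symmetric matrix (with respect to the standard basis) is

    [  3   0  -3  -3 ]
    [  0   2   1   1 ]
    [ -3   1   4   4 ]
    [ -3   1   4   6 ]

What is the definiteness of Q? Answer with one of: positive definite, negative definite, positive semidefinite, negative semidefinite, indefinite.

positive definite

Leading principal minors: Δ_1 = 3, Δ_2 = 6, Δ_3 = 3, Δ_4 = 6.
All leading principal minors are positive, so by Sylvester's criterion Q is positive definite.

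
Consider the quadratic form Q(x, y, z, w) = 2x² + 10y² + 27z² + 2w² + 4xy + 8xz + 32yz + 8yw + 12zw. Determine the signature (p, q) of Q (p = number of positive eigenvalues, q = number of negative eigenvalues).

(3, 0)

The associated matrix is A = [[2, 2, 4, 0], [2, 10, 16, 4], [4, 16, 27, 6], [0, 4, 6, 2]].
Row-reducing A symmetrically gives the diagonal entries 2, 8, 1, 0.
That gives 3 positive, 1 zero pivots.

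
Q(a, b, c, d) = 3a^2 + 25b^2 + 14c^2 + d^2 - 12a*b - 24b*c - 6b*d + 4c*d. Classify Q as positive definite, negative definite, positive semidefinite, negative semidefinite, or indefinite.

positive definite

The symmetric matrix of Q is A = [[3, -6, 0, 0], [-6, 25, -12, -3], [0, -12, 14, 2], [0, -3, 2, 1]].
Leading principal minors: Δ_1 = 3, Δ_2 = 39, Δ_3 = 114, Δ_4 = 12.
All leading principal minors are positive, so by Sylvester's criterion Q is positive definite.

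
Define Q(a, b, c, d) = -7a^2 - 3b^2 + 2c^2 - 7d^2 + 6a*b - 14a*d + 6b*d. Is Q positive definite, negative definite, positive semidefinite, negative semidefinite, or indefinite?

indefinite

The symmetric matrix is A = [[-7, 3, 0, -7], [3, -3, 0, 3], [0, 0, 2, 0], [-7, 3, 0, -7]].
Symmetric row and column elimination reduces A to a congruent diagonal form with pivots -7, -12/7, 2, 0.
Counting signs: 1 positive, 2 negative, 1 zero.
Hence Q is indefinite.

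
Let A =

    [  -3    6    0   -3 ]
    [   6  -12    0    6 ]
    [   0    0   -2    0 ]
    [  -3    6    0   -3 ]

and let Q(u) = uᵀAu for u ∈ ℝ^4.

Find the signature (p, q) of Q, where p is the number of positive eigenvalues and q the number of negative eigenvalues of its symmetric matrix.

Symmetric row and column elimination reduces A to a congruent diagonal form with pivots -3, 0, -2, 0.
Counting signs: 2 negative, 2 zero.

(0, 2)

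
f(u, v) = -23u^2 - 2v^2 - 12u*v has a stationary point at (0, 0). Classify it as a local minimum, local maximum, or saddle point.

The Hessian at the origin is H = [[-46, -12], [-12, -4]].
det H = -46·-4 − (-12)² = 40 > 0 and H[1,1] = -46 < 0, so H is negative definite.
Therefore the origin is a local maximum.

local maximum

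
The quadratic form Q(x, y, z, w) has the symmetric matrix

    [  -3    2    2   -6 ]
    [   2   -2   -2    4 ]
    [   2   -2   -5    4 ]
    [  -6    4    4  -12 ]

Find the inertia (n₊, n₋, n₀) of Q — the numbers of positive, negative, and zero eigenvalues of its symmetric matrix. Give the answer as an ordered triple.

(0, 3, 1)

Row-reducing A symmetrically gives the diagonal entries -3, -2/3, -3, 0.
So there are 3 negative, 1 zero pivots.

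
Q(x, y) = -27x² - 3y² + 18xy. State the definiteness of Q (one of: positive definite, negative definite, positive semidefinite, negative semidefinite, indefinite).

The symmetric matrix of Q is [[-27, 9], [9, -3]].
For the 2×2 matrix [[-27, 9], [9, -3]]: det = -27·-3 − (9)² = 0, trace = -30.
det = 0 so one eigenvalue is zero; the form is semidefinite with the sign of the trace.

negative semidefinite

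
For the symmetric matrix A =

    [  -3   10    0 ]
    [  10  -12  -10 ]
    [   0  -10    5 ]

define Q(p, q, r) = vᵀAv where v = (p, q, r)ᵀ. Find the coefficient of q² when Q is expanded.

The coefficient of q² is the diagonal entry A[2,2] = -12.

-12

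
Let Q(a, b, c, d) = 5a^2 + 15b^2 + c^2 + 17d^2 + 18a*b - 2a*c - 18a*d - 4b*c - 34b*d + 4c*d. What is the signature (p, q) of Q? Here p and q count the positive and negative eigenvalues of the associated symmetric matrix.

The symmetric matrix is A = [[5, 9, -1, -9], [9, 15, -2, -17], [-1, -2, 1, 2], [-9, -17, 2, 17]].
Symmetric row and column elimination reduces A to a congruent diagonal form with pivots 5, -6/5, 5/6, 6/5.
So there are 3 positive, 1 negative pivots.

(3, 1)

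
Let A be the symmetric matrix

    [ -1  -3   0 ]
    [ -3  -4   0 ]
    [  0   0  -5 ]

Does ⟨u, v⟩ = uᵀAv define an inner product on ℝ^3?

Congruent diagonalization of A (simultaneous row and column reduction) yields pivots -1, 5, -5.
That gives 1 positive, 2 negative pivots.
Hence Q is indefinite.
⟨·,·⟩ is an inner product exactly when A is positive definite.

no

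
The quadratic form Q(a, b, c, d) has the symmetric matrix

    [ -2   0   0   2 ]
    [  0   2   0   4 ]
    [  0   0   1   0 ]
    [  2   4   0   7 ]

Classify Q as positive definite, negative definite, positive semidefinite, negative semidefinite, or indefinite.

Applying the same elementary operations to the rows and columns of A produces a congruent diagonal matrix with entries -2, 2, 1, 1.
Counting signs: 3 positive, 1 negative.
Hence Q is indefinite.

indefinite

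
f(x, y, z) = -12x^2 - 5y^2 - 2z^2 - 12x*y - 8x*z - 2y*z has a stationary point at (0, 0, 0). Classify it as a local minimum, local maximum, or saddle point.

The Hessian at the origin is H = [[-24, -12, -8], [-12, -10, -2], [-8, -2, -4]].
Congruent diagonalization of H (simultaneous row and column reduction) yields pivots -24, -4, -1/3.
That gives 3 negative pivots.
H is negative definite, so the origin is a strict local maximum.

local maximum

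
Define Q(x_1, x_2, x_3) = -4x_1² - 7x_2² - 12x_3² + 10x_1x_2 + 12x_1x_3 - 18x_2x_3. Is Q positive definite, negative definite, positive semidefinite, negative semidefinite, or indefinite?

negative semidefinite

The associated matrix is A = [[-4, 5, 6], [5, -7, -9], [6, -9, -12]].
Congruent diagonalization of A (simultaneous row and column reduction) yields pivots -4, -3/4, 0.
So there are 2 negative, 1 zero pivots.
Hence Q is negative semidefinite.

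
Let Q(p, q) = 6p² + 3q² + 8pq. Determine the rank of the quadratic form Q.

2

Write A = [[6, 4], [4, 3]].
Applying the same elementary operations to the rows and columns of A produces a congruent diagonal matrix with entries 6, 1/3.
That gives 2 positive pivots.
The rank is the number of nonzero pivots: 2.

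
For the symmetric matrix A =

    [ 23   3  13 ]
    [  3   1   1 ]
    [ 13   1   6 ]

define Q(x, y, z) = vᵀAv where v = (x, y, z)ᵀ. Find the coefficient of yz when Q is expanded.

2

The coefficient of yz is A[2,3] + A[3,2] = 2·1 = 2.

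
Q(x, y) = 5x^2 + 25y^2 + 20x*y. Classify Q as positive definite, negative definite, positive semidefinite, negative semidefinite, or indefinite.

The symmetric matrix is A = [[5, 10], [10, 25]].
An LDLᵀ factorisation of A has diagonal entries 5, 5.
So there are 2 positive pivots.
Hence Q is positive definite.

positive definite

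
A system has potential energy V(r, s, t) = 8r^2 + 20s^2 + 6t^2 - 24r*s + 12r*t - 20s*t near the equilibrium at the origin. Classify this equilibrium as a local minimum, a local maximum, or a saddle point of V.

local minimum

The Hessian at the origin is H = [[16, -24, 12], [-24, 40, -20], [12, -20, 12]].
Row-reducing H symmetrically gives the diagonal entries 16, 4, 2.
So there are 3 positive pivots.
H is positive definite, so the origin is a strict local minimum.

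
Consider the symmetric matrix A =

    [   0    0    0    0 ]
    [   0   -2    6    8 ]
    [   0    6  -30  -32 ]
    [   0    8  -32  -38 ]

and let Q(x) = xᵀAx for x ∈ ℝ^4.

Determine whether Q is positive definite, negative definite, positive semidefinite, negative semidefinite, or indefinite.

negative semidefinite

Symmetric row and column elimination reduces A to a congruent diagonal form with pivots 0, -2, -12, -2/3.
Counting signs: 3 negative, 1 zero.
Hence Q is negative semidefinite.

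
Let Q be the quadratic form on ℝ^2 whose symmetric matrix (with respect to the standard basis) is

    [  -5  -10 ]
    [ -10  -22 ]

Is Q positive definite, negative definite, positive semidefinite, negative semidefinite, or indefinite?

negative definite

Applying the same elementary operations to the rows and columns of A produces a congruent diagonal matrix with entries -5, -2.
So there are 2 negative pivots.
Hence Q is negative definite.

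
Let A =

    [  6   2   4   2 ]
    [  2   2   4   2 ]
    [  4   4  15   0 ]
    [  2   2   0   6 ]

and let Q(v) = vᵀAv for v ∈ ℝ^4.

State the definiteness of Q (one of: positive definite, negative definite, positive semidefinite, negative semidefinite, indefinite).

positive definite

Leading principal minors: Δ_1 = 6, Δ_2 = 8, Δ_3 = 56, Δ_4 = 96.
All leading principal minors are positive, so by Sylvester's criterion Q is positive definite.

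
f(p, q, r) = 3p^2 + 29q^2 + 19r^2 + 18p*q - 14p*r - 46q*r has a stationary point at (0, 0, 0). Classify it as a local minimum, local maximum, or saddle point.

local minimum

The Hessian at the origin is H = [[6, 18, -14], [18, 58, -46], [-14, -46, 38]].
Row-reducing H symmetrically gives the diagonal entries 6, 4, 4/3.
Counting signs: 3 positive.
H is positive definite, so the origin is a strict local minimum.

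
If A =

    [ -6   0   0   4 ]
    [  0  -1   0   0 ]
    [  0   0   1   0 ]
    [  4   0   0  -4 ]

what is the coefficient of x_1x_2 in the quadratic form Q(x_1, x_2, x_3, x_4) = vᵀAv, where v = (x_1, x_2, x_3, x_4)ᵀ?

0

The coefficient of x_1x_2 is A[1,2] + A[2,1] = 2·0 = 0.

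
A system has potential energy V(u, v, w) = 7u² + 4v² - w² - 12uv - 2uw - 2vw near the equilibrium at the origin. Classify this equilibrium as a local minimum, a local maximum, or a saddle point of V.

The Hessian at the origin is H = [[14, -12, -2], [-12, 8, -2], [-2, -2, -2]].
Row-reducing H symmetrically gives the diagonal entries 14, -16/7, 15/4.
Counting signs: 2 positive, 1 negative.
H is indefinite, so the origin is a saddle point.

saddle point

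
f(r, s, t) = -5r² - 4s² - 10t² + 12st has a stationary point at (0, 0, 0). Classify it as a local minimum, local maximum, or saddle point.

local maximum

The Hessian at the origin is H = [[-10, 0, 0], [0, -8, 12], [0, 12, -20]].
An LDLᵀ factorisation of H has diagonal entries -10, -8, -2.
Counting signs: 3 negative.
H is negative definite, so the origin is a strict local maximum.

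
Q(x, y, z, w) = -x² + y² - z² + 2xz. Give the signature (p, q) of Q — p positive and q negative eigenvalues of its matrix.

(1, 1)

The associated matrix is A = [[-1, 0, 1, 0], [0, 1, 0, 0], [1, 0, -1, 0], [0, 0, 0, 0]].
Congruent diagonalization of A (simultaneous row and column reduction) yields pivots -1, 1, 0, 0.
Counting signs: 1 positive, 1 negative, 2 zero.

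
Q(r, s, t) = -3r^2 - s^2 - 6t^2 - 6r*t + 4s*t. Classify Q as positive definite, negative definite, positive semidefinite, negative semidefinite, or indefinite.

indefinite

The symmetric matrix is A = [[-3, 0, -3], [0, -1, 2], [-3, 2, -6]].
Applying the same elementary operations to the rows and columns of A produces a congruent diagonal matrix with entries -3, -1, 1.
So there are 1 positive, 2 negative pivots.
Hence Q is indefinite.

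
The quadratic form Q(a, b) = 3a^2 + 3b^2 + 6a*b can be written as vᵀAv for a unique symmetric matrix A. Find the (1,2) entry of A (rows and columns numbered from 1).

3

The coefficient of a·b in Q is 6. For a symmetric A this equals A[1,2] + A[2,1] = 2·A[1,2].
So A[1,2] = 6/2 = 3.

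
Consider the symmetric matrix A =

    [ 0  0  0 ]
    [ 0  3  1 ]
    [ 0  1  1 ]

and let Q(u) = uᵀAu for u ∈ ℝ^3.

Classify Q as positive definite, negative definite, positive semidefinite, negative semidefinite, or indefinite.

positive semidefinite

Applying the same elementary operations to the rows and columns of A produces a congruent diagonal matrix with entries 0, 3, 2/3.
Counting signs: 2 positive, 1 zero.
Hence Q is positive semidefinite.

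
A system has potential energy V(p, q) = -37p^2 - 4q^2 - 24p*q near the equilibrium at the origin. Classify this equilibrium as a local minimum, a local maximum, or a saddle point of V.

The Hessian at the origin is H = [[-74, -24], [-24, -8]].
det H = -74·-8 − (-24)² = 16 > 0 and H[1,1] = -74 < 0, so H is negative definite.
Therefore the origin is a local maximum.

local maximum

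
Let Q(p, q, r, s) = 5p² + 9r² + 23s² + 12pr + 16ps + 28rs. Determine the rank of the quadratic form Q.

3

The symmetric matrix is A = [[5, 0, 6, 8], [0, 0, 0, 0], [6, 0, 9, 14], [8, 0, 14, 23]].
Applying the same elementary operations to the rows and columns of A produces a congruent diagonal matrix with entries 5, 0, 9/5, -5/9.
Counting signs: 2 positive, 1 negative, 1 zero.
The rank is the number of nonzero pivots: 3.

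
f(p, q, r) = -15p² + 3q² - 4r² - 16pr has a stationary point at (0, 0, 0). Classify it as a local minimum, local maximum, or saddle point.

The Hessian at the origin is H = [[-30, 0, -16], [0, 6, 0], [-16, 0, -8]].
Applying the same elementary operations to the rows and columns of H produces a congruent diagonal matrix with entries -30, 6, 8/15.
So there are 2 positive, 1 negative pivots.
H is indefinite, so the origin is a saddle point.

saddle point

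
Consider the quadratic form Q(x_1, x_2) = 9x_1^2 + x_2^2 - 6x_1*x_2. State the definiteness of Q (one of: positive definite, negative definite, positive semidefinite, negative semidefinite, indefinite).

The associated matrix is A = [[9, -3], [-3, 1]].
Row-reducing A symmetrically gives the diagonal entries 9, 0.
Counting signs: 1 positive, 1 zero.
Hence Q is positive semidefinite.

positive semidefinite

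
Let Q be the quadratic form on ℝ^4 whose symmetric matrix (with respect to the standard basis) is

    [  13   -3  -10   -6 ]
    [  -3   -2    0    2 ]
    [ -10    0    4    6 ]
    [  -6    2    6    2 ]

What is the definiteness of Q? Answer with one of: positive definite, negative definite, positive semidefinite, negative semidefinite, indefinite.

Symmetric row and column elimination reduces A to a congruent diagonal form with pivots 13, -35/13, -12/7, -1/5.
So there are 1 positive, 3 negative pivots.
Hence Q is indefinite.

indefinite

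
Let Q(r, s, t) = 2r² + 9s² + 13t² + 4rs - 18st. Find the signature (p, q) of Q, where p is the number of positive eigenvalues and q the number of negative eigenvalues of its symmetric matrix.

(3, 0)

The symmetric matrix is A = [[2, 2, 0], [2, 9, -9], [0, -9, 13]].
Symmetric row and column elimination reduces A to a congruent diagonal form with pivots 2, 7, 10/7.
Counting signs: 3 positive.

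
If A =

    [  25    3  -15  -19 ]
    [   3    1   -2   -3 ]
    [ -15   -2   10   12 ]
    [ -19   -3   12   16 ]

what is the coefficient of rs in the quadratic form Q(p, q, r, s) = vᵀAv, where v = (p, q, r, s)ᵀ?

The coefficient of rs is A[3,4] + A[4,3] = 2·12 = 24.

24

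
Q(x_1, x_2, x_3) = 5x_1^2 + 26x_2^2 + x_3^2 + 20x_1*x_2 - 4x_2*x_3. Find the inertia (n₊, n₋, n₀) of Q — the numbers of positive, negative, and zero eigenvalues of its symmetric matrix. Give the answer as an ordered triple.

The symmetric matrix is A = [[5, 10, 0], [10, 26, -2], [0, -2, 1]].
Symmetric row and column elimination reduces A to a congruent diagonal form with pivots 5, 6, 1/3.
That gives 3 positive pivots.

(3, 0, 0)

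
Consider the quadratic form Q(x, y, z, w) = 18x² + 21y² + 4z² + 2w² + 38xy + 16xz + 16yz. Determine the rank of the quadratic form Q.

4

The associated matrix is A = [[18, 19, 8, 0], [19, 21, 8, 0], [8, 8, 4, 0], [0, 0, 0, 2]].
Symmetric row and column elimination reduces A to a congruent diagonal form with pivots 18, 17/18, 4/17, 2.
That gives 4 positive pivots.
The rank is the number of nonzero pivots: 4.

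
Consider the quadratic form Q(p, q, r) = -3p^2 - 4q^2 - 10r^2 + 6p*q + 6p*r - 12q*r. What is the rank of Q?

The symmetric matrix is A = [[-3, 3, 3], [3, -4, -6], [3, -6, -10]].
Congruent diagonalization of A (simultaneous row and column reduction) yields pivots -3, -1, 2.
That gives 1 positive, 2 negative pivots.
The rank is the number of nonzero pivots: 3.

3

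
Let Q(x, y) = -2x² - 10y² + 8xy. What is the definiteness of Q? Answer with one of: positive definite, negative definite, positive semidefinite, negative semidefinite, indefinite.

The associated matrix is A = [[-2, 4], [4, -10]].
An LDLᵀ factorisation of A has diagonal entries -2, -2.
Counting signs: 2 negative.
Hence Q is negative definite.

negative definite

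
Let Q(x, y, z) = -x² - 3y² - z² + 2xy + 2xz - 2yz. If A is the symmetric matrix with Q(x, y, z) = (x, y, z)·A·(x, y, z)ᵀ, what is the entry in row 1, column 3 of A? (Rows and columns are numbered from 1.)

The coefficient of x·z in Q is 2. For a symmetric A this equals A[1,3] + A[3,1] = 2·A[1,3].
So A[1,3] = 2/2 = 1.

1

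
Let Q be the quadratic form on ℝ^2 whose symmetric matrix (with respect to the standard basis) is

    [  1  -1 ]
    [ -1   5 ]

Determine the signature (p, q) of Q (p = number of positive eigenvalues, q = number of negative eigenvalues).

An LDLᵀ factorisation of A has diagonal entries 1, 4.
Counting signs: 2 positive.

(2, 0)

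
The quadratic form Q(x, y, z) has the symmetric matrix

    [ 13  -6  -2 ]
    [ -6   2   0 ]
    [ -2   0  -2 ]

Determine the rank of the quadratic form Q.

3

Applying the same elementary operations to the rows and columns of A produces a congruent diagonal matrix with entries 13, -10/13, -6/5.
Counting signs: 1 positive, 2 negative.
The rank is the number of nonzero pivots: 3.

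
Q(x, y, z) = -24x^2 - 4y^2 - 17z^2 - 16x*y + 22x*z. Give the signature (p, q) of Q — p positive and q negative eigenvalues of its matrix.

(0, 3)

The symmetric matrix is A = [[-24, -8, 11], [-8, -4, 0], [11, 0, -17]].
An LDLᵀ factorisation of A has diagonal entries -24, -4/3, -15/8.
That gives 3 negative pivots.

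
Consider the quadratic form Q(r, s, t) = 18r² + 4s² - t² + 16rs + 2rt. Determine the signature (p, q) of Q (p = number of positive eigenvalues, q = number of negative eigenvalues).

Write A = [[18, 8, 1], [8, 4, 0], [1, 0, -1]].
Congruent diagonalization of A (simultaneous row and column reduction) yields pivots 18, 4/9, -3/2.
So there are 2 positive, 1 negative pivots.

(2, 1)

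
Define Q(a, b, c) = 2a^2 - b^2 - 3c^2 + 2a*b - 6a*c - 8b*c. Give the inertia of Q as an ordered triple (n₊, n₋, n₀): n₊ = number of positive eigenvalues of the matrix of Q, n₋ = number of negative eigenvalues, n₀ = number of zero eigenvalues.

(1, 2, 0)

The associated matrix is A = [[2, 1, -3], [1, -1, -4], [-3, -4, -3]].
Symmetric row and column elimination reduces A to a congruent diagonal form with pivots 2, -3/2, -10/3.
So there are 1 positive, 2 negative pivots.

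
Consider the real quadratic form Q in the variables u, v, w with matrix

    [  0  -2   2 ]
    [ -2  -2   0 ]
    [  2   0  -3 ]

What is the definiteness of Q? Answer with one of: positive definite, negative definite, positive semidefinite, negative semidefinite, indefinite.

A is congruent to a diagonal matrix with 1 positive, 2 negative and 0 zero entries, so Q is indefinite.

indefinite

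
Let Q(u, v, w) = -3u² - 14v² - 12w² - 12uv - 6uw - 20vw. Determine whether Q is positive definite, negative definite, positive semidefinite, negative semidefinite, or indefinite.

Write A = [[-3, -6, -3], [-6, -14, -10], [-3, -10, -12]].
Applying the same elementary operations to the rows and columns of A produces a congruent diagonal matrix with entries -3, -2, -1.
That gives 3 negative pivots.
Hence Q is negative definite.

negative definite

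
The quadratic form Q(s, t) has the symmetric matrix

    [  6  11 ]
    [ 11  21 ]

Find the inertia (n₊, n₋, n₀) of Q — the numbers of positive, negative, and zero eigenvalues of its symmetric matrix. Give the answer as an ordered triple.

(2, 0, 0)

Congruent diagonalization of A (simultaneous row and column reduction) yields pivots 6, 5/6.
So there are 2 positive pivots.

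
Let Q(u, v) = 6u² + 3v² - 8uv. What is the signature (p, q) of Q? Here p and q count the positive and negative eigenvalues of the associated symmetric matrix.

(2, 0)

Write A = [[6, -4], [-4, 3]].
Symmetric row and column elimination reduces A to a congruent diagonal form with pivots 6, 1/3.
That gives 2 positive pivots.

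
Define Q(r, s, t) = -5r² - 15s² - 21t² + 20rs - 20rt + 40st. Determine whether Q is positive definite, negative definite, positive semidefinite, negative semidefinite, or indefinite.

indefinite

The symmetric matrix is A = [[-5, 10, -10], [10, -15, 20], [-10, 20, -21]].
Symmetric row and column elimination reduces A to a congruent diagonal form with pivots -5, 5, -1.
Counting signs: 1 positive, 2 negative.
Hence Q is indefinite.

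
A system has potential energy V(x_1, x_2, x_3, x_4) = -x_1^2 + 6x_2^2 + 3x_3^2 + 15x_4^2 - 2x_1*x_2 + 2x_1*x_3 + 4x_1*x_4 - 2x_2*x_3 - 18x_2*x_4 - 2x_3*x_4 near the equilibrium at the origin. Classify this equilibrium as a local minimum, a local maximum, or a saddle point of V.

saddle point

The Hessian at the origin is H = [[-2, -2, 2, 4], [-2, 12, -2, -18], [2, -2, 6, -2], [4, -18, -2, 30]].
An LDLᵀ factorisation of H has diagonal entries -2, 14, 48/7, 3/4.
So there are 3 positive, 1 negative pivots.
H is indefinite, so the origin is a saddle point.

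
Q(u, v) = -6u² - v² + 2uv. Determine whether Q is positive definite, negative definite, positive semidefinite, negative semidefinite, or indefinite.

negative definite

The symmetric matrix of Q is A = [[-6, 1], [1, -1]].
Leading principal minors: Δ_1 = -6, Δ_2 = 5.
The signs alternate starting with Δ_1 < 0, so by Sylvester's criterion Q is negative definite.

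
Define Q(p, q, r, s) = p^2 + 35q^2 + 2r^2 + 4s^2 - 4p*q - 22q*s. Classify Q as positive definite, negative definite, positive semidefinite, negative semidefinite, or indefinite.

The symmetric matrix of Q is A = [[1, -2, 0, 0], [-2, 35, 0, -11], [0, 0, 2, 0], [0, -11, 0, 4]].
Leading principal minors: Δ_1 = 1, Δ_2 = 31, Δ_3 = 62, Δ_4 = 6.
All leading principal minors are positive, so by Sylvester's criterion Q is positive definite.

positive definite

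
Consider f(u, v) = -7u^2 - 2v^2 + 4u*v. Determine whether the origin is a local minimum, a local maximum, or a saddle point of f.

local maximum

The Hessian at the origin is H = [[-14, 4], [4, -4]].
det H = -14·-4 − (4)² = 40 > 0 and H[1,1] = -14 < 0, so H is negative definite.
Therefore the origin is a local maximum.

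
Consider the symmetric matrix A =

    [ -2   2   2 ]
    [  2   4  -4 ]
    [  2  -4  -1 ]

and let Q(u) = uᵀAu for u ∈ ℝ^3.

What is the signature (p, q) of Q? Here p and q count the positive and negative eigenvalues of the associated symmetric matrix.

Symmetric row and column elimination reduces A to a congruent diagonal form with pivots -2, 6, 1/3.
That gives 2 positive, 1 negative pivots.

(2, 1)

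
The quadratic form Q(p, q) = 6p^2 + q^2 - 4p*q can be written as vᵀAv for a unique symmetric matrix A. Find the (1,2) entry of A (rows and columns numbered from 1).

-2

The coefficient of p·q in Q is -4. For a symmetric A this equals A[1,2] + A[2,1] = 2·A[1,2].
So A[1,2] = -4/2 = -2.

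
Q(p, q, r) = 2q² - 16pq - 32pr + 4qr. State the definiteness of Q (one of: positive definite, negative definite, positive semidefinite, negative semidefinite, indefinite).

indefinite

The symmetric matrix is A = [[0, -8, -16], [-8, 2, 2], [-16, 2, 0]].
A is congruent to a diagonal matrix with 1 positive, 1 negative and 1 zero entries, so Q is indefinite.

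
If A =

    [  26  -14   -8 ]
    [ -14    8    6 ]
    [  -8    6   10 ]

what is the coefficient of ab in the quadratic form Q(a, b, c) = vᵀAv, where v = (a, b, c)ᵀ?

The coefficient of ab is A[1,2] + A[2,1] = 2·(-14) = -28.

-28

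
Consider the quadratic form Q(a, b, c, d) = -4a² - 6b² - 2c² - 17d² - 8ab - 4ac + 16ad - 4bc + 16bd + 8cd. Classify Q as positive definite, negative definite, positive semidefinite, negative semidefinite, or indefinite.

The symmetric matrix of Q is A = [[-4, -4, -2, 8], [-4, -6, -2, 8], [-2, -2, -2, 4], [8, 8, 4, -17]].
Leading principal minors: Δ_1 = -4, Δ_2 = 8, Δ_3 = -8, Δ_4 = 8.
The signs alternate starting with Δ_1 < 0, so by Sylvester's criterion Q is negative definite.

negative definite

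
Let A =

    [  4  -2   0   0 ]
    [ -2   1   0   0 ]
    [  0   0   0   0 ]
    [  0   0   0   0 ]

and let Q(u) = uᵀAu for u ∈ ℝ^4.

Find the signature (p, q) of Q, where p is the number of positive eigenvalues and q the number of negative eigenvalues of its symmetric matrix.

Congruent diagonalization of A (simultaneous row and column reduction) yields pivots 4, 0, 0, 0.
Counting signs: 1 positive, 3 zero.

(1, 0)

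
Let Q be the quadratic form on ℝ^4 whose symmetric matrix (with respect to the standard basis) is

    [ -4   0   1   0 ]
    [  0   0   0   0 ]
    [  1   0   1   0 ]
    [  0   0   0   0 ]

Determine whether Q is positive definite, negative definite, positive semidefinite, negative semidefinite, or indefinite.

Symmetric row and column elimination reduces A to a congruent diagonal form with pivots -4, 0, 5/4, 0.
That gives 1 positive, 1 negative, 2 zero pivots.
Hence Q is indefinite.

indefinite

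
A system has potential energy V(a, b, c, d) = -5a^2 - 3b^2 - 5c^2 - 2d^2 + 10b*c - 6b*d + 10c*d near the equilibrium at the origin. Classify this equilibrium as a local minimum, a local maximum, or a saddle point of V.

The Hessian at the origin is H = [[-10, 0, 0, 0], [0, -6, 10, -6], [0, 10, -10, 10], [0, -6, 10, -4]].
Applying the same elementary operations to the rows and columns of H produces a congruent diagonal matrix with entries -10, -6, 20/3, 2.
So there are 2 positive, 2 negative pivots.
H is indefinite, so the origin is a saddle point.

saddle point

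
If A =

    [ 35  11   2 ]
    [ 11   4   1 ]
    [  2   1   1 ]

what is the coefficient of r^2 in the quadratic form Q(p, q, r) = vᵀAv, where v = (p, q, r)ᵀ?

The coefficient of r^2 is the diagonal entry A[3,3] = 1.

1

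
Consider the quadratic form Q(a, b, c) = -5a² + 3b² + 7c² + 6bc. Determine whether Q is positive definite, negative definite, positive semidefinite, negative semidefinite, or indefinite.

indefinite

The symmetric matrix is A = [[-5, 0, 0], [0, 3, 3], [0, 3, 7]].
Symmetric row and column elimination reduces A to a congruent diagonal form with pivots -5, 3, 4.
That gives 2 positive, 1 negative pivots.
Hence Q is indefinite.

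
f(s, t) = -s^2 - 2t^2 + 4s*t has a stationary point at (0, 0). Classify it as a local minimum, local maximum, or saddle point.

The Hessian at the origin is H = [[-2, 4], [4, -4]].
det H = -2·-4 − (4)² = -8 < 0, so H is indefinite.
Therefore the origin is a saddle point.

saddle point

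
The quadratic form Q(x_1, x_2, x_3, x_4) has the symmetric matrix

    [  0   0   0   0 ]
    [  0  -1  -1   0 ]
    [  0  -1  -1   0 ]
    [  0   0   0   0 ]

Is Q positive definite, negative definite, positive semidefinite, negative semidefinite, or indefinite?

negative semidefinite

Applying the same elementary operations to the rows and columns of A produces a congruent diagonal matrix with entries 0, -1, 0, 0.
Counting signs: 1 negative, 3 zero.
Hence Q is negative semidefinite.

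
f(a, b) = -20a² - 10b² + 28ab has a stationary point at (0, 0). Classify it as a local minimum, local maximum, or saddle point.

The Hessian at the origin is H = [[-40, 28], [28, -20]].
det H = -40·-20 − (28)² = 16 > 0 and H[1,1] = -40 < 0, so H is negative definite.
Therefore the origin is a local maximum.

local maximum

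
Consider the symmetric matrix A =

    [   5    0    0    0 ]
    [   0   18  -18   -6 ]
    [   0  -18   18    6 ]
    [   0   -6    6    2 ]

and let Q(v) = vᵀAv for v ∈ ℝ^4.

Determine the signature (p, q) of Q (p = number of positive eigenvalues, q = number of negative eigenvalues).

Symmetric row and column elimination reduces A to a congruent diagonal form with pivots 5, 18, 0, 0.
So there are 2 positive, 2 zero pivots.

(2, 0)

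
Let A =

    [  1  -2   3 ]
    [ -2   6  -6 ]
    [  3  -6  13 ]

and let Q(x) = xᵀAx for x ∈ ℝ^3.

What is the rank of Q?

Congruent diagonalization of A (simultaneous row and column reduction) yields pivots 1, 2, 4.
That gives 3 positive pivots.
The rank is the number of nonzero pivots: 3.

3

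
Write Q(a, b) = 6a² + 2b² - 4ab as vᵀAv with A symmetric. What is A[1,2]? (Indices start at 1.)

-2

The coefficient of a·b in Q is -4. For a symmetric A this equals A[1,2] + A[2,1] = 2·A[1,2].
So A[1,2] = -4/2 = -2.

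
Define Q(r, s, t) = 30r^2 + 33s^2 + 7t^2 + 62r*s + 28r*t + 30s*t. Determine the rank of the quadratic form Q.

The associated matrix is A = [[30, 31, 14], [31, 33, 15], [14, 15, 7]].
Applying the same elementary operations to the rows and columns of A produces a congruent diagonal matrix with entries 30, 29/30, 5/29.
So there are 3 positive pivots.
The rank is the number of nonzero pivots: 3.

3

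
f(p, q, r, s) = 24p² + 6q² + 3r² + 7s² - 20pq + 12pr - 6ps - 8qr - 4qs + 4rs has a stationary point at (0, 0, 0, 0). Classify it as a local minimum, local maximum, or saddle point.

The Hessian at the origin is H = [[48, -20, 12, -6], [-20, 12, -8, -4], [12, -8, 6, 4], [-6, -4, 4, 14]].
An LDLᵀ factorisation of H has diagonal entries 48, 11/3, 6/11, 5/3.
Counting signs: 4 positive.
H is positive definite, so the origin is a strict local minimum.

local minimum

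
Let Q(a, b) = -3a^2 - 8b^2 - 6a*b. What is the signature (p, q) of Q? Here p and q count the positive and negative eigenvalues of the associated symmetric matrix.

The associated matrix is A = [[-3, -3], [-3, -8]].
An LDLᵀ factorisation of A has diagonal entries -3, -5.
That gives 2 negative pivots.

(0, 2)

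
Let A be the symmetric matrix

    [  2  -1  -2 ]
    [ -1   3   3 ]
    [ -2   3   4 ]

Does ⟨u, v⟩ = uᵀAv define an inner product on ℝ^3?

Congruent diagonalization of A (simultaneous row and column reduction) yields pivots 2, 5/2, 2/5.
So there are 3 positive pivots.
Hence Q is positive definite.
⟨·,·⟩ is an inner product exactly when A is positive definite.

yes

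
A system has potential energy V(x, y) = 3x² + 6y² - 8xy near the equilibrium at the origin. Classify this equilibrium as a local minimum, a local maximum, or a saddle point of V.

The Hessian at the origin is H = [[6, -8], [-8, 12]].
det H = 6·12 − (-8)² = 8 > 0 and H[1,1] = 6 > 0, so H is positive definite.
Therefore the origin is a local minimum.

local minimum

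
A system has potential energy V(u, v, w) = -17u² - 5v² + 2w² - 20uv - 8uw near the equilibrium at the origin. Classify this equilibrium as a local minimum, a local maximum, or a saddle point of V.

The Hessian at the origin is H = [[-34, -20, -8], [-20, -10, 0], [-8, 0, 4]].
Symmetric row and column elimination reduces H to a congruent diagonal form with pivots -34, 30/17, -20/3.
So there are 1 positive, 2 negative pivots.
H is indefinite, so the origin is a saddle point.

saddle point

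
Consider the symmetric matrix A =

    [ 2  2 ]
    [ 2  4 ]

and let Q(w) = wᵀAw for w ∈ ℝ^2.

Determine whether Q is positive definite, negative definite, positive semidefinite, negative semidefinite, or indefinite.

Leading principal minors: Δ_1 = 2, Δ_2 = 4.
All leading principal minors are positive, so by Sylvester's criterion Q is positive definite.

positive definite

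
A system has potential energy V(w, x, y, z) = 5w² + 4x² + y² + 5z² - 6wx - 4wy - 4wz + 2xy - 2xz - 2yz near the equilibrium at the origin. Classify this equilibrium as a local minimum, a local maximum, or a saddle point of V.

saddle point

The Hessian at the origin is H = [[10, -6, -4, -4], [-6, 8, 2, -2], [-4, 2, 2, -2], [-4, -2, -2, 10]].
Symmetric row and column elimination reduces H to a congruent diagonal form with pivots 10, 22/5, 4/11, -40.
Counting signs: 3 positive, 1 negative.
H is indefinite, so the origin is a saddle point.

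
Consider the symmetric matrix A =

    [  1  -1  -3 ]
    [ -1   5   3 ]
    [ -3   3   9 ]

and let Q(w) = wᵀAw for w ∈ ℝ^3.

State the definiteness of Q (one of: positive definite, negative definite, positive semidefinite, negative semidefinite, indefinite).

Row-reducing A symmetrically gives the diagonal entries 1, 4, 0.
Counting signs: 2 positive, 1 zero.
Hence Q is positive semidefinite.

positive semidefinite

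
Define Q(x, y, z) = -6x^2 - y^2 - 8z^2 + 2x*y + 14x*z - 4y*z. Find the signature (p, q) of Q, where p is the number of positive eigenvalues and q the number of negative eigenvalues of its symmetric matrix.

The symmetric matrix is A = [[-6, 1, 7], [1, -1, -2], [7, -2, -8]].
An LDLᵀ factorisation of A has diagonal entries -6, -5/6, 1.
Counting signs: 1 positive, 2 negative.

(1, 2)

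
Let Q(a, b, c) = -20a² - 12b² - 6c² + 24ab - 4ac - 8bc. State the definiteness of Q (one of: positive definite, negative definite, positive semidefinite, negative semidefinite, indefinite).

The symmetric matrix of Q is A = [[-20, 12, -2], [12, -12, -4], [-2, -4, -6]].
Leading principal minors: Δ_1 = -20, Δ_2 = 96, Δ_3 = -16.
The signs alternate starting with Δ_1 < 0, so by Sylvester's criterion Q is negative definite.

negative definite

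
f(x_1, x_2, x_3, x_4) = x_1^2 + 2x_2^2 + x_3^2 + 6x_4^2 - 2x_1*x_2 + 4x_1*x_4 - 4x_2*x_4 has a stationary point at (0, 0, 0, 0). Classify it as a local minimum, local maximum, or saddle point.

local minimum

The Hessian at the origin is H = [[2, -2, 0, 4], [-2, 4, 0, -4], [0, 0, 2, 0], [4, -4, 0, 12]].
An LDLᵀ factorisation of H has diagonal entries 2, 2, 2, 4.
So there are 4 positive pivots.
H is positive definite, so the origin is a strict local minimum.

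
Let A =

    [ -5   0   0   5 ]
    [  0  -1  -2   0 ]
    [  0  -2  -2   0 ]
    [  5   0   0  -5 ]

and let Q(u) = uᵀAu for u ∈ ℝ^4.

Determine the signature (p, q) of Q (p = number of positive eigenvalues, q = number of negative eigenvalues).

Congruent diagonalization of A (simultaneous row and column reduction) yields pivots -5, -1, 2, 0.
So there are 1 positive, 2 negative, 1 zero pivots.

(1, 2)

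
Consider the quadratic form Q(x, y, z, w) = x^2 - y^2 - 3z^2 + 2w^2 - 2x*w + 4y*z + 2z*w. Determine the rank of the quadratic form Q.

3

Write A = [[1, 0, 0, -1], [0, -1, 2, 0], [0, 2, -3, 1], [-1, 0, 1, 2]].
Congruent diagonalization of A (simultaneous row and column reduction) yields pivots 1, -1, 1, 0.
So there are 2 positive, 1 negative, 1 zero pivots.
The rank is the number of nonzero pivots: 3.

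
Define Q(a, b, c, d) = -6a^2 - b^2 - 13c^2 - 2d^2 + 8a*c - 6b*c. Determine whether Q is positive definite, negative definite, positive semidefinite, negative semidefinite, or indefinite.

The symmetric matrix of Q is A = [[-6, 0, 4, 0], [0, -1, -3, 0], [4, -3, -13, 0], [0, 0, 0, -2]].
Leading principal minors: Δ_1 = -6, Δ_2 = 6, Δ_3 = -8, Δ_4 = 16.
The signs alternate starting with Δ_1 < 0, so by Sylvester's criterion Q is negative definite.

negative definite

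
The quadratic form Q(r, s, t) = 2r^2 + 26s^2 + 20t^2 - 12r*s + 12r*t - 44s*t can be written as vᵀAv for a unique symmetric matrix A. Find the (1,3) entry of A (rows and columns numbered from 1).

The coefficient of r·t in Q is 12. For a symmetric A this equals A[1,3] + A[3,1] = 2·A[1,3].
So A[1,3] = 12/2 = 6.

6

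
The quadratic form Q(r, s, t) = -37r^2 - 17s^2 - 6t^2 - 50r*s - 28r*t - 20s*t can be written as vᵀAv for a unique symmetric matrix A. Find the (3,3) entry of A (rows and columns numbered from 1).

The coefficient of t^2 in Q is -6, and that is exactly A[3,3].

-6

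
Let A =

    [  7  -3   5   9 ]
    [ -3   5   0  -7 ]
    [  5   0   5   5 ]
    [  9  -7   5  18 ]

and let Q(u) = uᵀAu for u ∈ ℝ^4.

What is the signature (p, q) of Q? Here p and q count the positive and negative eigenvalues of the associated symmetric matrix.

Row-reducing A symmetrically gives the diagonal entries 7, 26/7, 5/26, 3.
Counting signs: 4 positive.

(4, 0)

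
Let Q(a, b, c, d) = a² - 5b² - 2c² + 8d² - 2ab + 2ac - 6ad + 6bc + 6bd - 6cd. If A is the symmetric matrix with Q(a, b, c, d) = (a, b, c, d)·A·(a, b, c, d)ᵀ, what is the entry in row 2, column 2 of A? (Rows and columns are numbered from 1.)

The coefficient of b² in Q is -5, and that is exactly A[2,2].

-5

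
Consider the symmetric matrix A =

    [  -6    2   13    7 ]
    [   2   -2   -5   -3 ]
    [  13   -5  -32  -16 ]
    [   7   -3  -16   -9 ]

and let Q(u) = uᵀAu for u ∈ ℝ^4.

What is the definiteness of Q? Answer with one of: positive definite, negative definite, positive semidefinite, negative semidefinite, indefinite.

negative definite

Leading principal minors: Δ_1 = -6, Δ_2 = 8, Δ_3 = -28, Δ_4 = 12.
The signs alternate starting with Δ_1 < 0, so by Sylvester's criterion Q is negative definite.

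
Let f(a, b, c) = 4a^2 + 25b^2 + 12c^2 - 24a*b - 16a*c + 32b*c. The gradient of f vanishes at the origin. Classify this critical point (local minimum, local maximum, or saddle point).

The Hessian at the origin is H = [[8, -24, -16], [-24, 50, 32], [-16, 32, 24]].
Congruent diagonalization of H (simultaneous row and column reduction) yields pivots 8, -22, 40/11.
That gives 2 positive, 1 negative pivots.
H is indefinite, so the origin is a saddle point.

saddle point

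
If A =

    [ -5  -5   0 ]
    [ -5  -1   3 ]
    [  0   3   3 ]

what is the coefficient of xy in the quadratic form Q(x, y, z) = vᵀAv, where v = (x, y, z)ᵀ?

-10

The coefficient of xy is A[1,2] + A[2,1] = 2·(-5) = -10.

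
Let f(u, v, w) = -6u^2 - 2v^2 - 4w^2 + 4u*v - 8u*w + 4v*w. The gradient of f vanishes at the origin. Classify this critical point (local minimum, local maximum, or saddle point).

The Hessian at the origin is H = [[-12, 4, -8], [4, -4, 4], [-8, 4, -8]].
Symmetric row and column elimination reduces H to a congruent diagonal form with pivots -12, -8/3, -2.
Counting signs: 3 negative.
H is negative definite, so the origin is a strict local maximum.

local maximum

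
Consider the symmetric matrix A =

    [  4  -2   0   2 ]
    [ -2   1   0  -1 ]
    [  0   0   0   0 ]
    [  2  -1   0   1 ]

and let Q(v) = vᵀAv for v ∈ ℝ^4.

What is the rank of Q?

Congruent diagonalization of A (simultaneous row and column reduction) yields pivots 4, 0, 0, 0.
That gives 1 positive, 3 zero pivots.
The rank is the number of nonzero pivots: 1.

1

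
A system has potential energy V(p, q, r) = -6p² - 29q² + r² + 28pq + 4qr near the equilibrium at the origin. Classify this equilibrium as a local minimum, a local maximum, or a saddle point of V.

saddle point

The Hessian at the origin is H = [[-12, 28, 0], [28, -58, 4], [0, 4, 2]].
Row-reducing H symmetrically gives the diagonal entries -12, 22/3, -2/11.
That gives 1 positive, 2 negative pivots.
H is indefinite, so the origin is a saddle point.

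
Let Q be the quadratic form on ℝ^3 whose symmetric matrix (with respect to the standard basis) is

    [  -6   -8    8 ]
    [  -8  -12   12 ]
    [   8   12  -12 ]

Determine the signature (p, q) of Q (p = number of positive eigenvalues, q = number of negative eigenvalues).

Row-reducing A symmetrically gives the diagonal entries -6, -4/3, 0.
That gives 2 negative, 1 zero pivots.

(0, 2)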